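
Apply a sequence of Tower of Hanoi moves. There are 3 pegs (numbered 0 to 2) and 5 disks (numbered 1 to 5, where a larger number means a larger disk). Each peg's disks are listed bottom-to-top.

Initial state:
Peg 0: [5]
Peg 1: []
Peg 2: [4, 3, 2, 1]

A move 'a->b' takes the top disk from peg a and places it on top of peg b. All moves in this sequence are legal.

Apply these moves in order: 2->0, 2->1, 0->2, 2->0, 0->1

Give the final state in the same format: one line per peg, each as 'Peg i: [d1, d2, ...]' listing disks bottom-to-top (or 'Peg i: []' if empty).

After move 1 (2->0):
Peg 0: [5, 1]
Peg 1: []
Peg 2: [4, 3, 2]

After move 2 (2->1):
Peg 0: [5, 1]
Peg 1: [2]
Peg 2: [4, 3]

After move 3 (0->2):
Peg 0: [5]
Peg 1: [2]
Peg 2: [4, 3, 1]

After move 4 (2->0):
Peg 0: [5, 1]
Peg 1: [2]
Peg 2: [4, 3]

After move 5 (0->1):
Peg 0: [5]
Peg 1: [2, 1]
Peg 2: [4, 3]

Answer: Peg 0: [5]
Peg 1: [2, 1]
Peg 2: [4, 3]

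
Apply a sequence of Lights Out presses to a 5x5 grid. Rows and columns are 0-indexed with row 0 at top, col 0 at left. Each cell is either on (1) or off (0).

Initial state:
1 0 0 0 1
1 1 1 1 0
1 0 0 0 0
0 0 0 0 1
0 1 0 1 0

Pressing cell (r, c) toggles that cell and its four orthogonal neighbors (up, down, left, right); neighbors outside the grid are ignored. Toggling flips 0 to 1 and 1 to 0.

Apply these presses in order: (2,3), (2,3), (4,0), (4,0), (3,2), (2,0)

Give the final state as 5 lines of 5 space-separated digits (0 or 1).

Answer: 1 0 0 0 1
0 1 1 1 0
0 1 1 0 0
1 1 1 1 1
0 1 1 1 0

Derivation:
After press 1 at (2,3):
1 0 0 0 1
1 1 1 0 0
1 0 1 1 1
0 0 0 1 1
0 1 0 1 0

After press 2 at (2,3):
1 0 0 0 1
1 1 1 1 0
1 0 0 0 0
0 0 0 0 1
0 1 0 1 0

After press 3 at (4,0):
1 0 0 0 1
1 1 1 1 0
1 0 0 0 0
1 0 0 0 1
1 0 0 1 0

After press 4 at (4,0):
1 0 0 0 1
1 1 1 1 0
1 0 0 0 0
0 0 0 0 1
0 1 0 1 0

After press 5 at (3,2):
1 0 0 0 1
1 1 1 1 0
1 0 1 0 0
0 1 1 1 1
0 1 1 1 0

After press 6 at (2,0):
1 0 0 0 1
0 1 1 1 0
0 1 1 0 0
1 1 1 1 1
0 1 1 1 0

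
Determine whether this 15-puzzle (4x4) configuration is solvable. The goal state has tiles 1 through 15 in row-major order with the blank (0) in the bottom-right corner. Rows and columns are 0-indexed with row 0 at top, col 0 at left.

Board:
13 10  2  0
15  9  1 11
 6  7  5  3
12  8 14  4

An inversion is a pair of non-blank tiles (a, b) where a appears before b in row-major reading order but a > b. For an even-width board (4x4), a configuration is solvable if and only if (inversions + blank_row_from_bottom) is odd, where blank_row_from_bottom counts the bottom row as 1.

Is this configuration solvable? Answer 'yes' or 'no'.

Answer: no

Derivation:
Inversions: 58
Blank is in row 0 (0-indexed from top), which is row 4 counting from the bottom (bottom = 1).
58 + 4 = 62, which is even, so the puzzle is not solvable.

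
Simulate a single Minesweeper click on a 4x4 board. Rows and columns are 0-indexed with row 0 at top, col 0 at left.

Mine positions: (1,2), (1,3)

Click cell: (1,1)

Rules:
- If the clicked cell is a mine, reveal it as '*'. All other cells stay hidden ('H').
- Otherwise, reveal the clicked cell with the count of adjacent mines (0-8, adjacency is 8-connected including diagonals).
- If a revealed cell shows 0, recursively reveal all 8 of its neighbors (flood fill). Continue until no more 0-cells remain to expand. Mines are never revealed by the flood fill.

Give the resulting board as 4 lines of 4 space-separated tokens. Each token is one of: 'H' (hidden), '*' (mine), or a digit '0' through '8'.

H H H H
H 1 H H
H H H H
H H H H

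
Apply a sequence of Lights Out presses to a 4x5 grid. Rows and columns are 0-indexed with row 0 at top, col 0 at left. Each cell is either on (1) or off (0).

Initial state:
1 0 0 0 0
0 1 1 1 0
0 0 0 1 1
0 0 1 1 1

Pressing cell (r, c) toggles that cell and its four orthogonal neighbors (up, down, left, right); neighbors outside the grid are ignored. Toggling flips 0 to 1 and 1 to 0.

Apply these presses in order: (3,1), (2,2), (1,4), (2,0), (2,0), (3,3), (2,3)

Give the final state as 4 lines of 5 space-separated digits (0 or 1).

Answer: 1 0 0 0 1
0 1 0 1 1
0 0 0 0 1
1 1 0 1 0

Derivation:
After press 1 at (3,1):
1 0 0 0 0
0 1 1 1 0
0 1 0 1 1
1 1 0 1 1

After press 2 at (2,2):
1 0 0 0 0
0 1 0 1 0
0 0 1 0 1
1 1 1 1 1

After press 3 at (1,4):
1 0 0 0 1
0 1 0 0 1
0 0 1 0 0
1 1 1 1 1

After press 4 at (2,0):
1 0 0 0 1
1 1 0 0 1
1 1 1 0 0
0 1 1 1 1

After press 5 at (2,0):
1 0 0 0 1
0 1 0 0 1
0 0 1 0 0
1 1 1 1 1

After press 6 at (3,3):
1 0 0 0 1
0 1 0 0 1
0 0 1 1 0
1 1 0 0 0

After press 7 at (2,3):
1 0 0 0 1
0 1 0 1 1
0 0 0 0 1
1 1 0 1 0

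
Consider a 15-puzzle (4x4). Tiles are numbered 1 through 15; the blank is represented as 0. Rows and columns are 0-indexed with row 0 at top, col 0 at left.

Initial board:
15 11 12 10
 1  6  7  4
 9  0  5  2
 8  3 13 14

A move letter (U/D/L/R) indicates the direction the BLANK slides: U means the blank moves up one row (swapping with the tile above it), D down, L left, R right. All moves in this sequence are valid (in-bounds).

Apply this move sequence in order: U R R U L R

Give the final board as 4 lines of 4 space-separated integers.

Answer: 15 11 12  0
 1  7  4 10
 9  6  5  2
 8  3 13 14

Derivation:
After move 1 (U):
15 11 12 10
 1  0  7  4
 9  6  5  2
 8  3 13 14

After move 2 (R):
15 11 12 10
 1  7  0  4
 9  6  5  2
 8  3 13 14

After move 3 (R):
15 11 12 10
 1  7  4  0
 9  6  5  2
 8  3 13 14

After move 4 (U):
15 11 12  0
 1  7  4 10
 9  6  5  2
 8  3 13 14

After move 5 (L):
15 11  0 12
 1  7  4 10
 9  6  5  2
 8  3 13 14

After move 6 (R):
15 11 12  0
 1  7  4 10
 9  6  5  2
 8  3 13 14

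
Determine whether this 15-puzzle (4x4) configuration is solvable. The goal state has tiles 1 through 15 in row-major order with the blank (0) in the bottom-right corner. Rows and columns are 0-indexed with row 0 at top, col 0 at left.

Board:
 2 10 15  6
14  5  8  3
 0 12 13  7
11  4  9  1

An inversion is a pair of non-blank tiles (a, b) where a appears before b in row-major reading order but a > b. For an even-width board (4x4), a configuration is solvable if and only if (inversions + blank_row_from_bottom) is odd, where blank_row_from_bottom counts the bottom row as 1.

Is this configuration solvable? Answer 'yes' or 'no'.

Inversions: 60
Blank is in row 2 (0-indexed from top), which is row 2 counting from the bottom (bottom = 1).
60 + 2 = 62, which is even, so the puzzle is not solvable.

Answer: no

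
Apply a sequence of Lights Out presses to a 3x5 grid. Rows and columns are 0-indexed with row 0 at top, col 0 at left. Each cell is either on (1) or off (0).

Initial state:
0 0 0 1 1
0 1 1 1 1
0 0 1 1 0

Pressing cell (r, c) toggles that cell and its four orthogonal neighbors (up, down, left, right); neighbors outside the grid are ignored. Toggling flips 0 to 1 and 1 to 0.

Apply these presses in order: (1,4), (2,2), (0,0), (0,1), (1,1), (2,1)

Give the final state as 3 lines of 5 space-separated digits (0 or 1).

Answer: 0 1 1 1 0
0 0 1 0 0
1 1 1 0 1

Derivation:
After press 1 at (1,4):
0 0 0 1 0
0 1 1 0 0
0 0 1 1 1

After press 2 at (2,2):
0 0 0 1 0
0 1 0 0 0
0 1 0 0 1

After press 3 at (0,0):
1 1 0 1 0
1 1 0 0 0
0 1 0 0 1

After press 4 at (0,1):
0 0 1 1 0
1 0 0 0 0
0 1 0 0 1

After press 5 at (1,1):
0 1 1 1 0
0 1 1 0 0
0 0 0 0 1

After press 6 at (2,1):
0 1 1 1 0
0 0 1 0 0
1 1 1 0 1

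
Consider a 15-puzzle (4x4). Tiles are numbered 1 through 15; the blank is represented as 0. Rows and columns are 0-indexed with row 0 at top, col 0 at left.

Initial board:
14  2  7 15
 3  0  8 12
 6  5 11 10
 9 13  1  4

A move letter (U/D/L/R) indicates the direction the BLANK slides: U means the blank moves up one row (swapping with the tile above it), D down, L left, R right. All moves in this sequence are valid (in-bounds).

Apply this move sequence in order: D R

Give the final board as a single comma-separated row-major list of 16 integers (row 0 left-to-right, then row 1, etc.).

After move 1 (D):
14  2  7 15
 3  5  8 12
 6  0 11 10
 9 13  1  4

After move 2 (R):
14  2  7 15
 3  5  8 12
 6 11  0 10
 9 13  1  4

Answer: 14, 2, 7, 15, 3, 5, 8, 12, 6, 11, 0, 10, 9, 13, 1, 4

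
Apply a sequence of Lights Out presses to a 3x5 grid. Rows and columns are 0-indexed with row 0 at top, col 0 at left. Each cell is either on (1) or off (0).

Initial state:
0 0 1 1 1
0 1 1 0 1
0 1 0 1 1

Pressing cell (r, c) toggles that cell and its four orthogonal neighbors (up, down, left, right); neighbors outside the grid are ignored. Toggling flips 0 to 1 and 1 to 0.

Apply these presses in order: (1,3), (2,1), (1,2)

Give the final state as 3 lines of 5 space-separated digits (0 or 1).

Answer: 0 0 0 0 1
0 1 1 0 0
1 0 0 0 1

Derivation:
After press 1 at (1,3):
0 0 1 0 1
0 1 0 1 0
0 1 0 0 1

After press 2 at (2,1):
0 0 1 0 1
0 0 0 1 0
1 0 1 0 1

After press 3 at (1,2):
0 0 0 0 1
0 1 1 0 0
1 0 0 0 1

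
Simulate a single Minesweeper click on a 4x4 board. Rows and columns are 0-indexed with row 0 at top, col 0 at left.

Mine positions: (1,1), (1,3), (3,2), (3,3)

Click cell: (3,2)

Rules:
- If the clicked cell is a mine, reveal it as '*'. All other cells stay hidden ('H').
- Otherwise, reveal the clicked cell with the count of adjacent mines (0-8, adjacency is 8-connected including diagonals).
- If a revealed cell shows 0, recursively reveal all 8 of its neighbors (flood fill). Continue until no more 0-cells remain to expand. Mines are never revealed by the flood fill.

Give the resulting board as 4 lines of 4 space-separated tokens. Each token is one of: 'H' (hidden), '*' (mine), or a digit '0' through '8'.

H H H H
H H H H
H H H H
H H * H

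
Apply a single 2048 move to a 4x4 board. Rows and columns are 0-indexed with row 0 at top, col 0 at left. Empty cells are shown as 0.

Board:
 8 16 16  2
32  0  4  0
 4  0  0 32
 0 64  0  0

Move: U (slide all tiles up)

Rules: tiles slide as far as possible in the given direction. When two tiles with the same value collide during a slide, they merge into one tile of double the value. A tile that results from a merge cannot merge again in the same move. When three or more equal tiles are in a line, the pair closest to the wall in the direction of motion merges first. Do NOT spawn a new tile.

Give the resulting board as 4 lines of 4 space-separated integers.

Answer:  8 16 16  2
32 64  4 32
 4  0  0  0
 0  0  0  0

Derivation:
Slide up:
col 0: [8, 32, 4, 0] -> [8, 32, 4, 0]
col 1: [16, 0, 0, 64] -> [16, 64, 0, 0]
col 2: [16, 4, 0, 0] -> [16, 4, 0, 0]
col 3: [2, 0, 32, 0] -> [2, 32, 0, 0]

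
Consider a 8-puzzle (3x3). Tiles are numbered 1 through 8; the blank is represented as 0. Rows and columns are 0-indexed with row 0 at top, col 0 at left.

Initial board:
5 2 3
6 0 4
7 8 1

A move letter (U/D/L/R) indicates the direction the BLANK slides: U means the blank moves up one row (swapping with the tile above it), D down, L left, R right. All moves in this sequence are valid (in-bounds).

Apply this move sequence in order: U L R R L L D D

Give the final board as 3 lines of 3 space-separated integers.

After move 1 (U):
5 0 3
6 2 4
7 8 1

After move 2 (L):
0 5 3
6 2 4
7 8 1

After move 3 (R):
5 0 3
6 2 4
7 8 1

After move 4 (R):
5 3 0
6 2 4
7 8 1

After move 5 (L):
5 0 3
6 2 4
7 8 1

After move 6 (L):
0 5 3
6 2 4
7 8 1

After move 7 (D):
6 5 3
0 2 4
7 8 1

After move 8 (D):
6 5 3
7 2 4
0 8 1

Answer: 6 5 3
7 2 4
0 8 1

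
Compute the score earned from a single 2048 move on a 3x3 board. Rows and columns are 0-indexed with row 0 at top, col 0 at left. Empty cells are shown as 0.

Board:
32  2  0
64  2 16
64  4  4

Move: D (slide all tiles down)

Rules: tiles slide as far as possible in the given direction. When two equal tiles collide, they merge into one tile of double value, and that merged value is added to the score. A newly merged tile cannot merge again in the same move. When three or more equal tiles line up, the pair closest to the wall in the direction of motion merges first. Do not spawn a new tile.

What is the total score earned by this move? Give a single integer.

Slide down:
col 0: [32, 64, 64] -> [0, 32, 128]  score +128 (running 128)
col 1: [2, 2, 4] -> [0, 4, 4]  score +4 (running 132)
col 2: [0, 16, 4] -> [0, 16, 4]  score +0 (running 132)
Board after move:
  0   0   0
 32   4  16
128   4   4

Answer: 132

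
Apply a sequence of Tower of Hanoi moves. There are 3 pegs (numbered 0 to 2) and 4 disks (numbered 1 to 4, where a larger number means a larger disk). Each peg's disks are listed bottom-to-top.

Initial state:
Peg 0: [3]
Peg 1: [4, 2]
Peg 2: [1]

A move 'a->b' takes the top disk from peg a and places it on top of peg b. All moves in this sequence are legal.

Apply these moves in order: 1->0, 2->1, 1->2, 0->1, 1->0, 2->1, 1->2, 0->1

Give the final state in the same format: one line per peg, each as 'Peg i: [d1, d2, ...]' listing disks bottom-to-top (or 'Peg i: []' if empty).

After move 1 (1->0):
Peg 0: [3, 2]
Peg 1: [4]
Peg 2: [1]

After move 2 (2->1):
Peg 0: [3, 2]
Peg 1: [4, 1]
Peg 2: []

After move 3 (1->2):
Peg 0: [3, 2]
Peg 1: [4]
Peg 2: [1]

After move 4 (0->1):
Peg 0: [3]
Peg 1: [4, 2]
Peg 2: [1]

After move 5 (1->0):
Peg 0: [3, 2]
Peg 1: [4]
Peg 2: [1]

After move 6 (2->1):
Peg 0: [3, 2]
Peg 1: [4, 1]
Peg 2: []

After move 7 (1->2):
Peg 0: [3, 2]
Peg 1: [4]
Peg 2: [1]

After move 8 (0->1):
Peg 0: [3]
Peg 1: [4, 2]
Peg 2: [1]

Answer: Peg 0: [3]
Peg 1: [4, 2]
Peg 2: [1]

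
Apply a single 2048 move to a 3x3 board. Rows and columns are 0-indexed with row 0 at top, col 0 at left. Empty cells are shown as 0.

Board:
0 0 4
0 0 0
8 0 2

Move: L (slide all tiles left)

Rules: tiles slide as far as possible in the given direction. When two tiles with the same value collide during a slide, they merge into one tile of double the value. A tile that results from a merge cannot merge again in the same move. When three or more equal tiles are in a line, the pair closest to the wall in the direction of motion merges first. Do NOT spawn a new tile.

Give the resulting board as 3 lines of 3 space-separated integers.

Slide left:
row 0: [0, 0, 4] -> [4, 0, 0]
row 1: [0, 0, 0] -> [0, 0, 0]
row 2: [8, 0, 2] -> [8, 2, 0]

Answer: 4 0 0
0 0 0
8 2 0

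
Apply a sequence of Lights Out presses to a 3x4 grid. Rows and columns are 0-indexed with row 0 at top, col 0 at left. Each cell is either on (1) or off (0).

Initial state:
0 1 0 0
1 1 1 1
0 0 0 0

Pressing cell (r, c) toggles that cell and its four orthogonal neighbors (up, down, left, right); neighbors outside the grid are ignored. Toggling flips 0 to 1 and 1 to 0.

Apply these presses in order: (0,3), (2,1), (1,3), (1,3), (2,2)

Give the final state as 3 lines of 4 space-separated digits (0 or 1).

Answer: 0 1 1 1
1 0 0 0
1 0 0 1

Derivation:
After press 1 at (0,3):
0 1 1 1
1 1 1 0
0 0 0 0

After press 2 at (2,1):
0 1 1 1
1 0 1 0
1 1 1 0

After press 3 at (1,3):
0 1 1 0
1 0 0 1
1 1 1 1

After press 4 at (1,3):
0 1 1 1
1 0 1 0
1 1 1 0

After press 5 at (2,2):
0 1 1 1
1 0 0 0
1 0 0 1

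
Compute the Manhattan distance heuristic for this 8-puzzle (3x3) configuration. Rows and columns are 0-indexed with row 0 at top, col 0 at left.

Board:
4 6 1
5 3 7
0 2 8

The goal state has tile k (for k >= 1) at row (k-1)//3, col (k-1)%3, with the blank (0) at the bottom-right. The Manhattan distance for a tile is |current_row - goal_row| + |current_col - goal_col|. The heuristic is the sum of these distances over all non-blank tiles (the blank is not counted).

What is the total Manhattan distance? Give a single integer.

Tile 4: at (0,0), goal (1,0), distance |0-1|+|0-0| = 1
Tile 6: at (0,1), goal (1,2), distance |0-1|+|1-2| = 2
Tile 1: at (0,2), goal (0,0), distance |0-0|+|2-0| = 2
Tile 5: at (1,0), goal (1,1), distance |1-1|+|0-1| = 1
Tile 3: at (1,1), goal (0,2), distance |1-0|+|1-2| = 2
Tile 7: at (1,2), goal (2,0), distance |1-2|+|2-0| = 3
Tile 2: at (2,1), goal (0,1), distance |2-0|+|1-1| = 2
Tile 8: at (2,2), goal (2,1), distance |2-2|+|2-1| = 1
Sum: 1 + 2 + 2 + 1 + 2 + 3 + 2 + 1 = 14

Answer: 14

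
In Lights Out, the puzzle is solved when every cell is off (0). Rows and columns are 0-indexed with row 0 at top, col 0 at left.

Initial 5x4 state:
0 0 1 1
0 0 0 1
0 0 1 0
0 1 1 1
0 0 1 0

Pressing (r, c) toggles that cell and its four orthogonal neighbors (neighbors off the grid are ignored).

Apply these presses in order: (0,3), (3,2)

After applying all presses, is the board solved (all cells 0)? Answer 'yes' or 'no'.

Answer: yes

Derivation:
After press 1 at (0,3):
0 0 0 0
0 0 0 0
0 0 1 0
0 1 1 1
0 0 1 0

After press 2 at (3,2):
0 0 0 0
0 0 0 0
0 0 0 0
0 0 0 0
0 0 0 0

Lights still on: 0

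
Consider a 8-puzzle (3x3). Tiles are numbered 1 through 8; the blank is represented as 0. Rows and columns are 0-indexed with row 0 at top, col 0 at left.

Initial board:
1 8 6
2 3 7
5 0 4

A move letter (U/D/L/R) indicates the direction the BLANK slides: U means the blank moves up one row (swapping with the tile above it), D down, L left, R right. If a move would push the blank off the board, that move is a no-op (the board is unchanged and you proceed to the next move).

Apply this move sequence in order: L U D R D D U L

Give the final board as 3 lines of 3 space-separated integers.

Answer: 1 8 6
0 2 7
5 3 4

Derivation:
After move 1 (L):
1 8 6
2 3 7
0 5 4

After move 2 (U):
1 8 6
0 3 7
2 5 4

After move 3 (D):
1 8 6
2 3 7
0 5 4

After move 4 (R):
1 8 6
2 3 7
5 0 4

After move 5 (D):
1 8 6
2 3 7
5 0 4

After move 6 (D):
1 8 6
2 3 7
5 0 4

After move 7 (U):
1 8 6
2 0 7
5 3 4

After move 8 (L):
1 8 6
0 2 7
5 3 4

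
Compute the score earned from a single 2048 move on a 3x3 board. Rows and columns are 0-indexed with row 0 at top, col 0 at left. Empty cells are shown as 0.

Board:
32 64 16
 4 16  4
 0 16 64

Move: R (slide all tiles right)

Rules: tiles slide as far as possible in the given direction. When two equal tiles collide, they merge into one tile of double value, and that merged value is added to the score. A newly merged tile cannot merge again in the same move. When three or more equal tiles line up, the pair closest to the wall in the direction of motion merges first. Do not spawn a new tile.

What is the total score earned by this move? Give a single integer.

Answer: 0

Derivation:
Slide right:
row 0: [32, 64, 16] -> [32, 64, 16]  score +0 (running 0)
row 1: [4, 16, 4] -> [4, 16, 4]  score +0 (running 0)
row 2: [0, 16, 64] -> [0, 16, 64]  score +0 (running 0)
Board after move:
32 64 16
 4 16  4
 0 16 64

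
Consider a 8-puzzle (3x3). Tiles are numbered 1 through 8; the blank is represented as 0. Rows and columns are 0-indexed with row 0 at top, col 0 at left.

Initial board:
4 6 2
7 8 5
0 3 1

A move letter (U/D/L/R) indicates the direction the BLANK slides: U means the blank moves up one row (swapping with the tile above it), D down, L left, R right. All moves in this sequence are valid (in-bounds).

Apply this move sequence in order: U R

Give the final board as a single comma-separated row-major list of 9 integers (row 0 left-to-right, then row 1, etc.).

Answer: 4, 6, 2, 8, 0, 5, 7, 3, 1

Derivation:
After move 1 (U):
4 6 2
0 8 5
7 3 1

After move 2 (R):
4 6 2
8 0 5
7 3 1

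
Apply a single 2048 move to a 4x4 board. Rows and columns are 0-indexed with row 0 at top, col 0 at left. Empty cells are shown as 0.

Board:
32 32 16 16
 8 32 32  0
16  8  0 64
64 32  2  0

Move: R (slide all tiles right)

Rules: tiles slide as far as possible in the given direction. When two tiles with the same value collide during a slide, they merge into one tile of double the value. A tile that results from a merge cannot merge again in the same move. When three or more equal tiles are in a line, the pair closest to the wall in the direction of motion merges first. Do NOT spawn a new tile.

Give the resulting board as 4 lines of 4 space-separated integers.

Slide right:
row 0: [32, 32, 16, 16] -> [0, 0, 64, 32]
row 1: [8, 32, 32, 0] -> [0, 0, 8, 64]
row 2: [16, 8, 0, 64] -> [0, 16, 8, 64]
row 3: [64, 32, 2, 0] -> [0, 64, 32, 2]

Answer:  0  0 64 32
 0  0  8 64
 0 16  8 64
 0 64 32  2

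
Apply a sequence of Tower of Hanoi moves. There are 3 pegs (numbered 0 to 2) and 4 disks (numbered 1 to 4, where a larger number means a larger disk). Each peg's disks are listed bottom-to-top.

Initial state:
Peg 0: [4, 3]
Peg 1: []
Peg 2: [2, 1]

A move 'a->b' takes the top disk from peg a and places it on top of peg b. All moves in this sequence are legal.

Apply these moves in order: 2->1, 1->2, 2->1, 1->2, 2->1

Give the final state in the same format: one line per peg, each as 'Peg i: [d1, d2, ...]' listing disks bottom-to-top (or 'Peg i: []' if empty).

Answer: Peg 0: [4, 3]
Peg 1: [1]
Peg 2: [2]

Derivation:
After move 1 (2->1):
Peg 0: [4, 3]
Peg 1: [1]
Peg 2: [2]

After move 2 (1->2):
Peg 0: [4, 3]
Peg 1: []
Peg 2: [2, 1]

After move 3 (2->1):
Peg 0: [4, 3]
Peg 1: [1]
Peg 2: [2]

After move 4 (1->2):
Peg 0: [4, 3]
Peg 1: []
Peg 2: [2, 1]

After move 5 (2->1):
Peg 0: [4, 3]
Peg 1: [1]
Peg 2: [2]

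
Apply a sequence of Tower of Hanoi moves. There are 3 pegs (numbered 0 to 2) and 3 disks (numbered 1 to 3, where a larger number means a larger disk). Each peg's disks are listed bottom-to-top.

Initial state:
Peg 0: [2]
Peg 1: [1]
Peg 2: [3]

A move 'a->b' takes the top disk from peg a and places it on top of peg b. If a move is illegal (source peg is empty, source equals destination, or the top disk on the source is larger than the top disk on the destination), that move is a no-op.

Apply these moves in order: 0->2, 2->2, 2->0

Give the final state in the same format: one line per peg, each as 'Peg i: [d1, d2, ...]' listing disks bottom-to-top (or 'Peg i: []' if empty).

Answer: Peg 0: [2]
Peg 1: [1]
Peg 2: [3]

Derivation:
After move 1 (0->2):
Peg 0: []
Peg 1: [1]
Peg 2: [3, 2]

After move 2 (2->2):
Peg 0: []
Peg 1: [1]
Peg 2: [3, 2]

After move 3 (2->0):
Peg 0: [2]
Peg 1: [1]
Peg 2: [3]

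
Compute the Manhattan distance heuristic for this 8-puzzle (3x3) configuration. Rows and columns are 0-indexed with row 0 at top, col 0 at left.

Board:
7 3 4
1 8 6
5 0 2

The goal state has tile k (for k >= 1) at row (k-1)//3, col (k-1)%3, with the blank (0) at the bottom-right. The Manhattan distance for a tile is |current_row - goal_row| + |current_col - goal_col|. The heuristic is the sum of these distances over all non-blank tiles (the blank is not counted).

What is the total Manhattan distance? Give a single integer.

Answer: 13

Derivation:
Tile 7: at (0,0), goal (2,0), distance |0-2|+|0-0| = 2
Tile 3: at (0,1), goal (0,2), distance |0-0|+|1-2| = 1
Tile 4: at (0,2), goal (1,0), distance |0-1|+|2-0| = 3
Tile 1: at (1,0), goal (0,0), distance |1-0|+|0-0| = 1
Tile 8: at (1,1), goal (2,1), distance |1-2|+|1-1| = 1
Tile 6: at (1,2), goal (1,2), distance |1-1|+|2-2| = 0
Tile 5: at (2,0), goal (1,1), distance |2-1|+|0-1| = 2
Tile 2: at (2,2), goal (0,1), distance |2-0|+|2-1| = 3
Sum: 2 + 1 + 3 + 1 + 1 + 0 + 2 + 3 = 13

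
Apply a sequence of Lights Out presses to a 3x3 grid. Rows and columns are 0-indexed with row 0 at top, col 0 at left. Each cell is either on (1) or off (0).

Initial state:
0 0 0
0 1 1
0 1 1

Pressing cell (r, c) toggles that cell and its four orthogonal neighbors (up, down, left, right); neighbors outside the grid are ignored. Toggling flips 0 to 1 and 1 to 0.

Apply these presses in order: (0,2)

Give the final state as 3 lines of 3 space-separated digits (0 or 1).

Answer: 0 1 1
0 1 0
0 1 1

Derivation:
After press 1 at (0,2):
0 1 1
0 1 0
0 1 1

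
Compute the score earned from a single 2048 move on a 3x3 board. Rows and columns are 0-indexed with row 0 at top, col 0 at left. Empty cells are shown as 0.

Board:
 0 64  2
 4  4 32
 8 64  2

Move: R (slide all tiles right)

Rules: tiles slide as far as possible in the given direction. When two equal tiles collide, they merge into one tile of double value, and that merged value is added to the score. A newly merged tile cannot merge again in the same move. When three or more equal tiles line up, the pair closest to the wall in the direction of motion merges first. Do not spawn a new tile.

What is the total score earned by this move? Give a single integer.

Slide right:
row 0: [0, 64, 2] -> [0, 64, 2]  score +0 (running 0)
row 1: [4, 4, 32] -> [0, 8, 32]  score +8 (running 8)
row 2: [8, 64, 2] -> [8, 64, 2]  score +0 (running 8)
Board after move:
 0 64  2
 0  8 32
 8 64  2

Answer: 8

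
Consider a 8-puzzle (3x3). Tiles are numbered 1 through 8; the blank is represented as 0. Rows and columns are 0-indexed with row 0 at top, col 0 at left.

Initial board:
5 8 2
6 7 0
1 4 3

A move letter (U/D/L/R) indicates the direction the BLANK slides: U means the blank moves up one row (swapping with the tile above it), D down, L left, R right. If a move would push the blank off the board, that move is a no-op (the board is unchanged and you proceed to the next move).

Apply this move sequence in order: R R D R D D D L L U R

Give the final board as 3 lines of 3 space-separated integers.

Answer: 5 8 2
7 0 3
6 1 4

Derivation:
After move 1 (R):
5 8 2
6 7 0
1 4 3

After move 2 (R):
5 8 2
6 7 0
1 4 3

After move 3 (D):
5 8 2
6 7 3
1 4 0

After move 4 (R):
5 8 2
6 7 3
1 4 0

After move 5 (D):
5 8 2
6 7 3
1 4 0

After move 6 (D):
5 8 2
6 7 3
1 4 0

After move 7 (D):
5 8 2
6 7 3
1 4 0

After move 8 (L):
5 8 2
6 7 3
1 0 4

After move 9 (L):
5 8 2
6 7 3
0 1 4

After move 10 (U):
5 8 2
0 7 3
6 1 4

After move 11 (R):
5 8 2
7 0 3
6 1 4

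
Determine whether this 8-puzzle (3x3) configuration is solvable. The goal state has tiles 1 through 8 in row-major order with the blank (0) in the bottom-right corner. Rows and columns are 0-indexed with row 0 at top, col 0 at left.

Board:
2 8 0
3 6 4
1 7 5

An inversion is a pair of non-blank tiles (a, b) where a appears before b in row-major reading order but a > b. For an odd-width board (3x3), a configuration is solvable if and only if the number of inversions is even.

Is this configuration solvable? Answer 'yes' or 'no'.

Inversions (pairs i<j in row-major order where tile[i] > tile[j] > 0): 13
13 is odd, so the puzzle is not solvable.

Answer: no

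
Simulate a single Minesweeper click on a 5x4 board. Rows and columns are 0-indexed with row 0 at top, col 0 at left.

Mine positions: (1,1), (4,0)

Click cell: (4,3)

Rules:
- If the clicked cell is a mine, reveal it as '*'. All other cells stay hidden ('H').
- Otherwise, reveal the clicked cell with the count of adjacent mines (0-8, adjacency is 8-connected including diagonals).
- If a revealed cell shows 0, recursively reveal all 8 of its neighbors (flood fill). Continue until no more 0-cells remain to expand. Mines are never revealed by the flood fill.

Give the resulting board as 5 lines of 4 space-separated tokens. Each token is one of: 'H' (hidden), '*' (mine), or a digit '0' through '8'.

H H 1 0
H H 1 0
H 1 1 0
H 1 0 0
H 1 0 0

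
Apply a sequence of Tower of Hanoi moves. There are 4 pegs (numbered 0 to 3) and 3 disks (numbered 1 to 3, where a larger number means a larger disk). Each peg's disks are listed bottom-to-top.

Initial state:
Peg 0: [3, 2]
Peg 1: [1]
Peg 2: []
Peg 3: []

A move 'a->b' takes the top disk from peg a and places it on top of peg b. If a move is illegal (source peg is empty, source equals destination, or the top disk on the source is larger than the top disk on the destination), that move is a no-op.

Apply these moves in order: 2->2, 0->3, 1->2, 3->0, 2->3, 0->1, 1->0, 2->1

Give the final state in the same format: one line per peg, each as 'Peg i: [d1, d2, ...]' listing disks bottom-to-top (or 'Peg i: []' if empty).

After move 1 (2->2):
Peg 0: [3, 2]
Peg 1: [1]
Peg 2: []
Peg 3: []

After move 2 (0->3):
Peg 0: [3]
Peg 1: [1]
Peg 2: []
Peg 3: [2]

After move 3 (1->2):
Peg 0: [3]
Peg 1: []
Peg 2: [1]
Peg 3: [2]

After move 4 (3->0):
Peg 0: [3, 2]
Peg 1: []
Peg 2: [1]
Peg 3: []

After move 5 (2->3):
Peg 0: [3, 2]
Peg 1: []
Peg 2: []
Peg 3: [1]

After move 6 (0->1):
Peg 0: [3]
Peg 1: [2]
Peg 2: []
Peg 3: [1]

After move 7 (1->0):
Peg 0: [3, 2]
Peg 1: []
Peg 2: []
Peg 3: [1]

After move 8 (2->1):
Peg 0: [3, 2]
Peg 1: []
Peg 2: []
Peg 3: [1]

Answer: Peg 0: [3, 2]
Peg 1: []
Peg 2: []
Peg 3: [1]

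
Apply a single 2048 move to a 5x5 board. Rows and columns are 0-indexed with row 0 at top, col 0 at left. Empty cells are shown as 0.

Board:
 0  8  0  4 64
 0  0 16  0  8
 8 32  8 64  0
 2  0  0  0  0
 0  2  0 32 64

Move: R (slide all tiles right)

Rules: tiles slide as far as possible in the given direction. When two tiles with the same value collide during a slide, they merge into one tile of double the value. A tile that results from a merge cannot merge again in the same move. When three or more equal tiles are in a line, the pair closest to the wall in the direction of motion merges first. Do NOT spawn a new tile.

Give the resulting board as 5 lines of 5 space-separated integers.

Slide right:
row 0: [0, 8, 0, 4, 64] -> [0, 0, 8, 4, 64]
row 1: [0, 0, 16, 0, 8] -> [0, 0, 0, 16, 8]
row 2: [8, 32, 8, 64, 0] -> [0, 8, 32, 8, 64]
row 3: [2, 0, 0, 0, 0] -> [0, 0, 0, 0, 2]
row 4: [0, 2, 0, 32, 64] -> [0, 0, 2, 32, 64]

Answer:  0  0  8  4 64
 0  0  0 16  8
 0  8 32  8 64
 0  0  0  0  2
 0  0  2 32 64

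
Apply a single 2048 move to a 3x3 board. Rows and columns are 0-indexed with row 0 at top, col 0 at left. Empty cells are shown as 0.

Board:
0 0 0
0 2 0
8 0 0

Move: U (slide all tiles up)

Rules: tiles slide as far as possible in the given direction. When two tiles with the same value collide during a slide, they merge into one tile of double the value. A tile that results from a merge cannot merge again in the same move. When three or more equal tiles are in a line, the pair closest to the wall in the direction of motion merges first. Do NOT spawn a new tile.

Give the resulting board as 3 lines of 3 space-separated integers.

Answer: 8 2 0
0 0 0
0 0 0

Derivation:
Slide up:
col 0: [0, 0, 8] -> [8, 0, 0]
col 1: [0, 2, 0] -> [2, 0, 0]
col 2: [0, 0, 0] -> [0, 0, 0]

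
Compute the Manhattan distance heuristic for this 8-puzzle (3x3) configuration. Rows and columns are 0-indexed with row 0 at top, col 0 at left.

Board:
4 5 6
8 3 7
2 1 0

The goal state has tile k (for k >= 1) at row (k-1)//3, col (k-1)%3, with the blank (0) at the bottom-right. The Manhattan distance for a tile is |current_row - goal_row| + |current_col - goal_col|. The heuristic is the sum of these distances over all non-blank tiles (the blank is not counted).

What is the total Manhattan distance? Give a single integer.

Answer: 16

Derivation:
Tile 4: (0,0)->(1,0) = 1
Tile 5: (0,1)->(1,1) = 1
Tile 6: (0,2)->(1,2) = 1
Tile 8: (1,0)->(2,1) = 2
Tile 3: (1,1)->(0,2) = 2
Tile 7: (1,2)->(2,0) = 3
Tile 2: (2,0)->(0,1) = 3
Tile 1: (2,1)->(0,0) = 3
Sum: 1 + 1 + 1 + 2 + 2 + 3 + 3 + 3 = 16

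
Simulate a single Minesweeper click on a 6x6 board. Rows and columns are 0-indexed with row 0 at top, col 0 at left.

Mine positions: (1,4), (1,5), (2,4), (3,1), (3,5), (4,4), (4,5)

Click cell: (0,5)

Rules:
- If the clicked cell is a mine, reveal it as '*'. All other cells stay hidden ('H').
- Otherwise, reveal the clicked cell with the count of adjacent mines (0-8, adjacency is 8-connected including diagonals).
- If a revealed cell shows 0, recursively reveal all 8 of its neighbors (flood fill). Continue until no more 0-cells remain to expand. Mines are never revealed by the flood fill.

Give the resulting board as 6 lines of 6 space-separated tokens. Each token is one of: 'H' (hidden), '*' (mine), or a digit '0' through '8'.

H H H H H 2
H H H H H H
H H H H H H
H H H H H H
H H H H H H
H H H H H H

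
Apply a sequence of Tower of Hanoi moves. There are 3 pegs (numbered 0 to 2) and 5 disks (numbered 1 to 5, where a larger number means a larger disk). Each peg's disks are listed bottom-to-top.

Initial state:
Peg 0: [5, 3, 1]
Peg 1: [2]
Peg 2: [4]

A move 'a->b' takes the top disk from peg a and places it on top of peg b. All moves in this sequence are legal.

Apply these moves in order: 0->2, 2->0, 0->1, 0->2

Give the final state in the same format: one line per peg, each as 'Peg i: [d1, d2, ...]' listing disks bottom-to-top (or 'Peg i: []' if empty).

After move 1 (0->2):
Peg 0: [5, 3]
Peg 1: [2]
Peg 2: [4, 1]

After move 2 (2->0):
Peg 0: [5, 3, 1]
Peg 1: [2]
Peg 2: [4]

After move 3 (0->1):
Peg 0: [5, 3]
Peg 1: [2, 1]
Peg 2: [4]

After move 4 (0->2):
Peg 0: [5]
Peg 1: [2, 1]
Peg 2: [4, 3]

Answer: Peg 0: [5]
Peg 1: [2, 1]
Peg 2: [4, 3]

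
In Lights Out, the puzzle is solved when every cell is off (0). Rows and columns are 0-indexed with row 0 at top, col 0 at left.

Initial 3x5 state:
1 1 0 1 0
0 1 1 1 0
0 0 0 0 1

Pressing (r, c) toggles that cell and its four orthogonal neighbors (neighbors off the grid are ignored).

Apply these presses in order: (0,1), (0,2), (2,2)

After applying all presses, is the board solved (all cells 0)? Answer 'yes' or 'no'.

Answer: no

Derivation:
After press 1 at (0,1):
0 0 1 1 0
0 0 1 1 0
0 0 0 0 1

After press 2 at (0,2):
0 1 0 0 0
0 0 0 1 0
0 0 0 0 1

After press 3 at (2,2):
0 1 0 0 0
0 0 1 1 0
0 1 1 1 1

Lights still on: 7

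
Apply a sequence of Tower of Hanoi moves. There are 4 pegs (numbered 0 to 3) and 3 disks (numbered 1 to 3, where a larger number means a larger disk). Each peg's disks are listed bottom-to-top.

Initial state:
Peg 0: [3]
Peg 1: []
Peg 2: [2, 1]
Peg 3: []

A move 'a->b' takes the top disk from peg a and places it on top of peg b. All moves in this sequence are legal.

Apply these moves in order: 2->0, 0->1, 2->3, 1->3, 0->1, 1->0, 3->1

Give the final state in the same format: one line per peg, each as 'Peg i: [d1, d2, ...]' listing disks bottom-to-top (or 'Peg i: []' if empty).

Answer: Peg 0: [3]
Peg 1: [1]
Peg 2: []
Peg 3: [2]

Derivation:
After move 1 (2->0):
Peg 0: [3, 1]
Peg 1: []
Peg 2: [2]
Peg 3: []

After move 2 (0->1):
Peg 0: [3]
Peg 1: [1]
Peg 2: [2]
Peg 3: []

After move 3 (2->3):
Peg 0: [3]
Peg 1: [1]
Peg 2: []
Peg 3: [2]

After move 4 (1->3):
Peg 0: [3]
Peg 1: []
Peg 2: []
Peg 3: [2, 1]

After move 5 (0->1):
Peg 0: []
Peg 1: [3]
Peg 2: []
Peg 3: [2, 1]

After move 6 (1->0):
Peg 0: [3]
Peg 1: []
Peg 2: []
Peg 3: [2, 1]

After move 7 (3->1):
Peg 0: [3]
Peg 1: [1]
Peg 2: []
Peg 3: [2]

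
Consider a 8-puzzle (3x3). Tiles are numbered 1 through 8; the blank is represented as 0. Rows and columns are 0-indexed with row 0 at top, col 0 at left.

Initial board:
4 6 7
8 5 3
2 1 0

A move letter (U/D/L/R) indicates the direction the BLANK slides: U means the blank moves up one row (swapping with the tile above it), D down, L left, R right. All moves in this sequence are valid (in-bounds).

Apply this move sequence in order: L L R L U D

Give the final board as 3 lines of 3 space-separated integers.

Answer: 4 6 7
8 5 3
0 2 1

Derivation:
After move 1 (L):
4 6 7
8 5 3
2 0 1

After move 2 (L):
4 6 7
8 5 3
0 2 1

After move 3 (R):
4 6 7
8 5 3
2 0 1

After move 4 (L):
4 6 7
8 5 3
0 2 1

After move 5 (U):
4 6 7
0 5 3
8 2 1

After move 6 (D):
4 6 7
8 5 3
0 2 1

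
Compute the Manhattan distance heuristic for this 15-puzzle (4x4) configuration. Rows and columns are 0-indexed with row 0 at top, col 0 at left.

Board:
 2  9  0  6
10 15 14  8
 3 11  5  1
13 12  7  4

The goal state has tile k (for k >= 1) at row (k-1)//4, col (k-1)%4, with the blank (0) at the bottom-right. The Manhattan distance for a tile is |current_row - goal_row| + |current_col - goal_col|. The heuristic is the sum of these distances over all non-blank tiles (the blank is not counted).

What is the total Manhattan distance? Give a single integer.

Tile 2: at (0,0), goal (0,1), distance |0-0|+|0-1| = 1
Tile 9: at (0,1), goal (2,0), distance |0-2|+|1-0| = 3
Tile 6: at (0,3), goal (1,1), distance |0-1|+|3-1| = 3
Tile 10: at (1,0), goal (2,1), distance |1-2|+|0-1| = 2
Tile 15: at (1,1), goal (3,2), distance |1-3|+|1-2| = 3
Tile 14: at (1,2), goal (3,1), distance |1-3|+|2-1| = 3
Tile 8: at (1,3), goal (1,3), distance |1-1|+|3-3| = 0
Tile 3: at (2,0), goal (0,2), distance |2-0|+|0-2| = 4
Tile 11: at (2,1), goal (2,2), distance |2-2|+|1-2| = 1
Tile 5: at (2,2), goal (1,0), distance |2-1|+|2-0| = 3
Tile 1: at (2,3), goal (0,0), distance |2-0|+|3-0| = 5
Tile 13: at (3,0), goal (3,0), distance |3-3|+|0-0| = 0
Tile 12: at (3,1), goal (2,3), distance |3-2|+|1-3| = 3
Tile 7: at (3,2), goal (1,2), distance |3-1|+|2-2| = 2
Tile 4: at (3,3), goal (0,3), distance |3-0|+|3-3| = 3
Sum: 1 + 3 + 3 + 2 + 3 + 3 + 0 + 4 + 1 + 3 + 5 + 0 + 3 + 2 + 3 = 36

Answer: 36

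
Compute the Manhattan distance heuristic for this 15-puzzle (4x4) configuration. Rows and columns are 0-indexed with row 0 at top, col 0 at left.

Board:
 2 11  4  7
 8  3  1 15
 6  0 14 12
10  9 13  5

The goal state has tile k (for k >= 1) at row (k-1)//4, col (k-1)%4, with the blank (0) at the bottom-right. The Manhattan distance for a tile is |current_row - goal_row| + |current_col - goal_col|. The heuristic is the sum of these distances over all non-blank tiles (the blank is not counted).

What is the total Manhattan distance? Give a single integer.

Tile 2: (0,0)->(0,1) = 1
Tile 11: (0,1)->(2,2) = 3
Tile 4: (0,2)->(0,3) = 1
Tile 7: (0,3)->(1,2) = 2
Tile 8: (1,0)->(1,3) = 3
Tile 3: (1,1)->(0,2) = 2
Tile 1: (1,2)->(0,0) = 3
Tile 15: (1,3)->(3,2) = 3
Tile 6: (2,0)->(1,1) = 2
Tile 14: (2,2)->(3,1) = 2
Tile 12: (2,3)->(2,3) = 0
Tile 10: (3,0)->(2,1) = 2
Tile 9: (3,1)->(2,0) = 2
Tile 13: (3,2)->(3,0) = 2
Tile 5: (3,3)->(1,0) = 5
Sum: 1 + 3 + 1 + 2 + 3 + 2 + 3 + 3 + 2 + 2 + 0 + 2 + 2 + 2 + 5 = 33

Answer: 33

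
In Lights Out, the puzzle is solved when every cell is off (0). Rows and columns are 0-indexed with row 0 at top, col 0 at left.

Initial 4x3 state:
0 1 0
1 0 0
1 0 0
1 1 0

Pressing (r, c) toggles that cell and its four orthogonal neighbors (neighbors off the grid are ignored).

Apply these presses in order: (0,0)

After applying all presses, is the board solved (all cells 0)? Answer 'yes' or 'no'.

After press 1 at (0,0):
1 0 0
0 0 0
1 0 0
1 1 0

Lights still on: 4

Answer: no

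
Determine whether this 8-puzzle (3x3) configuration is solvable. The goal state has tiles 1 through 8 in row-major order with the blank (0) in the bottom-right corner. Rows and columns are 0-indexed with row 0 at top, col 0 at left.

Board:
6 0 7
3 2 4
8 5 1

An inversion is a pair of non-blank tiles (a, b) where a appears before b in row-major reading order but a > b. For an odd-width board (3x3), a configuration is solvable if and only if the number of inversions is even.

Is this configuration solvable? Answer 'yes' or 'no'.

Answer: no

Derivation:
Inversions (pairs i<j in row-major order where tile[i] > tile[j] > 0): 17
17 is odd, so the puzzle is not solvable.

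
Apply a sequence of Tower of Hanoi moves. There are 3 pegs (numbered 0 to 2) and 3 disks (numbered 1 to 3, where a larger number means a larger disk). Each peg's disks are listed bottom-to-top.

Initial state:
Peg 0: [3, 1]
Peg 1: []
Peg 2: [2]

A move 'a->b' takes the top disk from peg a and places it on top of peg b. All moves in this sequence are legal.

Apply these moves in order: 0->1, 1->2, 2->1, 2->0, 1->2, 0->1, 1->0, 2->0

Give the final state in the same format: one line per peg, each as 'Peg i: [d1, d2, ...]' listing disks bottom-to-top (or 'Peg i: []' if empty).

After move 1 (0->1):
Peg 0: [3]
Peg 1: [1]
Peg 2: [2]

After move 2 (1->2):
Peg 0: [3]
Peg 1: []
Peg 2: [2, 1]

After move 3 (2->1):
Peg 0: [3]
Peg 1: [1]
Peg 2: [2]

After move 4 (2->0):
Peg 0: [3, 2]
Peg 1: [1]
Peg 2: []

After move 5 (1->2):
Peg 0: [3, 2]
Peg 1: []
Peg 2: [1]

After move 6 (0->1):
Peg 0: [3]
Peg 1: [2]
Peg 2: [1]

After move 7 (1->0):
Peg 0: [3, 2]
Peg 1: []
Peg 2: [1]

After move 8 (2->0):
Peg 0: [3, 2, 1]
Peg 1: []
Peg 2: []

Answer: Peg 0: [3, 2, 1]
Peg 1: []
Peg 2: []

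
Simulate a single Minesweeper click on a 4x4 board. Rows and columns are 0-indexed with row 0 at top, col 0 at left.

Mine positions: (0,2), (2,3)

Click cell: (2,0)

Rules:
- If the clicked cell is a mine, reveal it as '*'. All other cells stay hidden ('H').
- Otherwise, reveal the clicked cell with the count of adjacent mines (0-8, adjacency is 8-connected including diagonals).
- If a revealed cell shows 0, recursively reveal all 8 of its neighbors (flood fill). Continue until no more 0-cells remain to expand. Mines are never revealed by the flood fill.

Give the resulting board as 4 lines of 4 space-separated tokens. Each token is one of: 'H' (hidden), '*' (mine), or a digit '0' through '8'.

0 1 H H
0 1 2 H
0 0 1 H
0 0 1 H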